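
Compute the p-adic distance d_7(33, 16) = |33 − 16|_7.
d_7(33, 16) = 1

Step 1 — x − y = 33 − 16 = 17. Step 2 — v_7(17) = 0 (factor: 17 = (7^0 · 17); the sign does not affect v_p). Step 3 — |x − y|_7 = 7^{0} = 1.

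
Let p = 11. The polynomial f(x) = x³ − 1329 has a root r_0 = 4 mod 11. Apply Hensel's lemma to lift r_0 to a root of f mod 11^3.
r_2 = 1016 (mod 1331)

Hensel: r_{i+1} = r_i − f(r_i)/f′(r_i) mod 11^{i+2}, where f′(x) = 3x². Iterate:
  r_0 = 4 (mod 11)
  r_1 = 48 (mod 121)
  r_2 = 1016 (mod 1331)
Final: r = 1016 with f(r) ≡ 0 mod 11^3.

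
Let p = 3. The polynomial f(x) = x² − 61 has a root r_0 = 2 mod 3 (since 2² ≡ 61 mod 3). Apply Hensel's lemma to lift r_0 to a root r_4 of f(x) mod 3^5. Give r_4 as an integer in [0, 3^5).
r_4 = 122 (mod 243)

Hensel's recurrence: r_{i+1} = r_i − f(r_i)·(f′(r_i))^{-1} mod 3^{i+2}, with f′(x) = 2x. Iterate:
  r_0 = 2 (mod 3)
  r_1 = 5 (mod 9)
  r_2 = 14 (mod 27)
  r_3 = 41 (mod 81)
  r_4 = 122 (mod 243)
Final: r_4 = 122, and one checks f(r_4) ≡ 0 mod 3^5.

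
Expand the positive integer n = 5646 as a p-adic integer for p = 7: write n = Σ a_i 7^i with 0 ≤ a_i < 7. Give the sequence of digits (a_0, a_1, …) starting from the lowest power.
(a_0, a_1, …) = (4, 1, 3, 2, 2)

Repeated division by 7 gives the digits low-to-high: 5646 = 4 + 1·7^1 + 3·7^2 + 2·7^3 + 2·7^4. Digit sequence: (4, 1, 3, 2, 2).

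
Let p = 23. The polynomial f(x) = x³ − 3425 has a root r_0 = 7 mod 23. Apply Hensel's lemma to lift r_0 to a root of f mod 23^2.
r_1 = 467 (mod 529)

Hensel: r_{i+1} = r_i − f(r_i)/f′(r_i) mod 23^{i+2}, where f′(x) = 3x². Iterate:
  r_0 = 7 (mod 23)
  r_1 = 467 (mod 529)
Final: r = 467 with f(r) ≡ 0 mod 23^2.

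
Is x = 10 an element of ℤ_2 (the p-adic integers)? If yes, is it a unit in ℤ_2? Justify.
x ∈ ℤ_2 but not a unit; v_2(x) = 1 > 0

ℤ_2 = {x ∈ ℚ_2 : v_2(x) ≥ 0} and ℤ_2^× = {x ∈ ℤ_2 : v_2(x) = 0}. Here v_2(10) = v_2(num) − v_2(den) = 1; compare against these criteria.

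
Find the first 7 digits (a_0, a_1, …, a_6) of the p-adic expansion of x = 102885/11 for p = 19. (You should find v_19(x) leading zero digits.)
(a_0, …, a_6) = (0, 0, 0, 10, 3, 5, 17)

v_19(102885/11) = 3, so a_0 = ... = a_2 = 0. Factor out: x = 19^3 · u with u = 15/11 a unit in ℤ_19. Expand u iteratively via a_{v+i} = u_i mod 19, u_{i+1} = (u_i − a_{v+i})/19:
  u_0 = 15/11;  a_3 = 10;  u_1 = (u_0 − 10)/19 = -5/11
  u_1 = -5/11;  a_4 = 3;  u_2 = (u_1 − 3)/19 = -2/11
  u_2 = -2/11;  a_5 = 5;  u_3 = (u_2 − 5)/19 = -3/11
  u_3 = -3/11;  a_6 = 17;  u_4 = (u_3 − 17)/19 = -10/11
Digits: (0, 0, 0, 10, 3, 5, 17).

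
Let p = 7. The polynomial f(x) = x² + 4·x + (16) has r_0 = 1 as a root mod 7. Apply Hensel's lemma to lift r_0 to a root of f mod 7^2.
r_1 = 22 (mod 49)

Hensel: r_{i+1} = r_i − f(r_i)·(f′(r_i))^{-1} mod 7^{i+2}, f′(x) = 2x + 4. Iterate:
  r_0 = 1 (mod 7)
  r_1 = 22 (mod 49)
Final: r = 22 satisfies f(r) ≡ 0 mod 7^2.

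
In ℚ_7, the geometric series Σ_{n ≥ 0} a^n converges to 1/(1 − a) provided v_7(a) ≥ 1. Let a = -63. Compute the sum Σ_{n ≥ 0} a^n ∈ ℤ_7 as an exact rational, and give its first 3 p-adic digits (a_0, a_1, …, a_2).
Σ a^n = 1/(1 − a) = 1/64;  first 3 digits = (1, 5, 2)

v_7(a) = 1 ≥ 1, so the series converges in ℤ_7 to 1/(1 − a) = 1/(1 − (-63)) = 1/64. Expand this rational in ℤ_7: compute digits iteratively via d_i = x_i mod 7, x_{i+1} = (x_i − d_i)/7. The first 3 digits are (1, 5, 2).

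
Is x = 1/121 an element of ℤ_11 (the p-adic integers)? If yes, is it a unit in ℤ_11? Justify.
x ∉ ℤ_11 (v_11(x) = -2 < 0)

ℤ_11 = {x ∈ ℚ_11 : v_11(x) ≥ 0} and ℤ_11^× = {x ∈ ℤ_11 : v_11(x) = 0}. Here v_11(1/121) = v_11(num) − v_11(den) = -2; compare against these criteria.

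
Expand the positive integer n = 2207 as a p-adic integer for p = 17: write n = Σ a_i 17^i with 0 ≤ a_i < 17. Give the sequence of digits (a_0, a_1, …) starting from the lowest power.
(a_0, a_1, …) = (14, 10, 7)

Repeated division by 17 gives the digits low-to-high: 2207 = 14 + 10·17^1 + 7·17^2. Digit sequence: (14, 10, 7).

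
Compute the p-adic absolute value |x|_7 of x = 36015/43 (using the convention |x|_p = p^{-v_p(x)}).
|36015/43|_7 = 1/2401

Step 1 — compute v_7(x) by factoring powers of 7 out of the numerator and denominator: v_7(36015/43) = 4. Step 2 — apply |x|_p = p^{-v_p(x)} = 7^{-4} = 1/2401.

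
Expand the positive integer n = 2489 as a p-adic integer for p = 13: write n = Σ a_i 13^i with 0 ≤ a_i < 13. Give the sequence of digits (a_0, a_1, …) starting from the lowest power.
(a_0, a_1, …) = (6, 9, 1, 1)

Repeated division by 13 gives the digits low-to-high: 2489 = 6 + 9·13^1 + 1·13^2 + 1·13^3. Digit sequence: (6, 9, 1, 1).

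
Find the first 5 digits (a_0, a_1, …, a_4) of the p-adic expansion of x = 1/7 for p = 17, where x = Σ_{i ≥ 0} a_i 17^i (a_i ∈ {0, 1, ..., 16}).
(a_0, …, a_4) = (5, 7, 2, 12, 9)

v_17(1/7) = 0 (numerator and denominator both coprime to 17), so x ∈ ℤ_17^×. Compute digits iteratively via a_i = x_i mod 17, x_{i+1} = (x_i − a_i)/17, with x_0 = x:
  x_0 = 1/7;  a_0 = 5;  x_1 = (x_0 − 5)/17 = -2/7
  x_1 = -2/7;  a_1 = 7;  x_2 = (x_1 − 7)/17 = -3/7
  x_2 = -3/7;  a_2 = 2;  x_3 = (x_2 − 2)/17 = -1/7
  x_3 = -1/7;  a_3 = 12;  x_4 = (x_3 − 12)/17 = -5/7
  x_4 = -5/7;  a_4 = 9;  x_5 = (x_4 − 9)/17 = -4/7
Digits: (5, 7, 2, 12, 9).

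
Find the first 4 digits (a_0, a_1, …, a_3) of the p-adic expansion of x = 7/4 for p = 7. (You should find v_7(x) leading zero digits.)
(a_0, …, a_3) = (0, 2, 5, 1)

v_7(7/4) = 1, so a_0 = ... = a_0 = 0. Factor out: x = 7^1 · u with u = 1/4 a unit in ℤ_7. Expand u iteratively via a_{v+i} = u_i mod 7, u_{i+1} = (u_i − a_{v+i})/7:
  u_0 = 1/4;  a_1 = 2;  u_1 = (u_0 − 2)/7 = -1/4
  u_1 = -1/4;  a_2 = 5;  u_2 = (u_1 − 5)/7 = -3/4
  u_2 = -3/4;  a_3 = 1;  u_3 = (u_2 − 1)/7 = -1/4
Digits: (0, 2, 5, 1).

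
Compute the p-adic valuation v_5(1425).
v_5(1425) = 2

v_5(n) is the largest exponent k such that 5^k divides n. Factor out: 1425 = 5^2 · 57. (Sign doesn't affect v_p.) So v_5(1425) = 2.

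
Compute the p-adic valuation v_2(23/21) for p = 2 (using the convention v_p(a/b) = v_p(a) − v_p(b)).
v_2(23/21) = 0

Factor powers of 2 from the numerator and denominator of the reduced fraction: 23 = 2^0 · 23 and 21 = 2^0 · 21. Apply v_p(a/b) = v_p(a) − v_p(b): v_2(23/21) = 0 − 0 = 0.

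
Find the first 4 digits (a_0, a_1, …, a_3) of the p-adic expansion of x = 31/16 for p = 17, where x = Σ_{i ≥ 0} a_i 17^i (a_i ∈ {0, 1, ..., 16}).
(a_0, …, a_3) = (3, 1, 1, 1)

v_17(31/16) = 0 (numerator and denominator both coprime to 17), so x ∈ ℤ_17^×. Compute digits iteratively via a_i = x_i mod 17, x_{i+1} = (x_i − a_i)/17, with x_0 = x:
  x_0 = 31/16;  a_0 = 3;  x_1 = (x_0 − 3)/17 = -1/16
  x_1 = -1/16;  a_1 = 1;  x_2 = (x_1 − 1)/17 = -1/16
  x_2 = -1/16;  a_2 = 1;  x_3 = (x_2 − 1)/17 = -1/16
  x_3 = -1/16;  a_3 = 1;  x_4 = (x_3 − 1)/17 = -1/16
Digits: (3, 1, 1, 1).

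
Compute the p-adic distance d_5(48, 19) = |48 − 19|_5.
d_5(48, 19) = 1

Step 1 — x − y = 48 − 19 = 29. Step 2 — v_5(29) = 0 (factor: 29 = (5^0 · 29); the sign does not affect v_p). Step 3 — |x − y|_5 = 5^{0} = 1.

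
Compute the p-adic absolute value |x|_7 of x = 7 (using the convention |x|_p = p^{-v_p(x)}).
|7|_7 = 1/7

Step 1 — compute v_7(x) by factoring powers of 7 out of the numerator and denominator: v_7(7) = 1. Step 2 — apply |x|_p = p^{-v_p(x)} = 7^{-1} = 1/7.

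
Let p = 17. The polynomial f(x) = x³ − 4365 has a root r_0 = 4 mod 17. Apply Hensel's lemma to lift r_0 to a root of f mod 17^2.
r_1 = 208 (mod 289)

Hensel: r_{i+1} = r_i − f(r_i)/f′(r_i) mod 17^{i+2}, where f′(x) = 3x². Iterate:
  r_0 = 4 (mod 17)
  r_1 = 208 (mod 289)
Final: r = 208 with f(r) ≡ 0 mod 17^2.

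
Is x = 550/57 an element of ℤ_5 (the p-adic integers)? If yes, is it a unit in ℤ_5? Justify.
x ∈ ℤ_5 but not a unit; v_5(x) = 2 > 0

ℤ_5 = {x ∈ ℚ_5 : v_5(x) ≥ 0} and ℤ_5^× = {x ∈ ℤ_5 : v_5(x) = 0}. Here v_5(550/57) = v_5(num) − v_5(den) = 2; compare against these criteria.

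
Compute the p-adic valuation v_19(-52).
v_19(-52) = 0

v_19(n) is the largest exponent k such that 19^k divides n. Factor out: -52 = -19^0 · 52. (Sign doesn't affect v_p.) So v_19(-52) = 0.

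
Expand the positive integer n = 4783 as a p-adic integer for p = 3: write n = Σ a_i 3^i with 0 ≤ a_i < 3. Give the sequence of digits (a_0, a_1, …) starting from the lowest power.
(a_0, a_1, …) = (1, 1, 0, 0, 2, 1, 0, 2)

Repeated division by 3 gives the digits low-to-high: 4783 = 1 + 1·3^1 + 2·3^4 + 1·3^5 + 2·3^7. Digit sequence: (1, 1, 0, 0, 2, 1, 0, 2).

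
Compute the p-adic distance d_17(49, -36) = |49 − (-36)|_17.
d_17(49, -36) = 1/17

Step 1 — x − y = 49 − (-36) = 85. Step 2 — v_17(85) = 1 (factor: 85 = (17^1 · 5); the sign does not affect v_p). Step 3 — |x − y|_17 = 17^{-1} = 1/17.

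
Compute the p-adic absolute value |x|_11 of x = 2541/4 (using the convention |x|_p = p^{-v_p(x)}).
|2541/4|_11 = 1/121

Step 1 — compute v_11(x) by factoring powers of 11 out of the numerator and denominator: v_11(2541/4) = 2. Step 2 — apply |x|_p = p^{-v_p(x)} = 11^{-2} = 1/121.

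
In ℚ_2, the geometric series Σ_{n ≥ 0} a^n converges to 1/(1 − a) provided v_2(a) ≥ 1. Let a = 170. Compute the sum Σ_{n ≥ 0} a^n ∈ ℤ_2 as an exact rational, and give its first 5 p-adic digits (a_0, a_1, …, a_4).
Σ a^n = 1/(1 − a) = -1/169;  first 5 digits = (1, 1, 1, 0, 0)

v_2(a) = 1 ≥ 1, so the series converges in ℤ_2 to 1/(1 − a) = 1/(1 − 170) = -1/169. Expand this rational in ℤ_2: compute digits iteratively via d_i = x_i mod 2, x_{i+1} = (x_i − d_i)/2. The first 5 digits are (1, 1, 1, 0, 0).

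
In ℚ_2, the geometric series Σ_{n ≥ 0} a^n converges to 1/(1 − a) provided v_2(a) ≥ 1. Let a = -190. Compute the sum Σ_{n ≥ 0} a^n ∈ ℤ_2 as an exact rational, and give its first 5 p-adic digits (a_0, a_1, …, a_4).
Σ a^n = 1/(1 − a) = 1/191;  first 5 digits = (1, 1, 1, 1, 1)

v_2(a) = 1 ≥ 1, so the series converges in ℤ_2 to 1/(1 − a) = 1/(1 − (-190)) = 1/191. Expand this rational in ℤ_2: compute digits iteratively via d_i = x_i mod 2, x_{i+1} = (x_i − d_i)/2. The first 5 digits are (1, 1, 1, 1, 1).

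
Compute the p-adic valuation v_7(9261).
v_7(9261) = 3

v_7(n) is the largest exponent k such that 7^k divides n. Factor out: 9261 = 7^3 · 27. (Sign doesn't affect v_p.) So v_7(9261) = 3.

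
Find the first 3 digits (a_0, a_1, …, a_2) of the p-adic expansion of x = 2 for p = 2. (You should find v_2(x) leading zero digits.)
(a_0, …, a_2) = (0, 1, 0)

v_2(2) = 1, so a_0 = ... = a_0 = 0. Factor out: x = 2^1 · u with u = 1 a unit in ℤ_2. Expand u iteratively via a_{v+i} = u_i mod 2, u_{i+1} = (u_i − a_{v+i})/2:
  u_0 = 1;  a_1 = 1;  u_1 = (u_0 − 1)/2 = 0
  u_1 = 0;  a_2 = 0;  u_2 = (u_1 − 0)/2 = 0
Digits: (0, 1, 0).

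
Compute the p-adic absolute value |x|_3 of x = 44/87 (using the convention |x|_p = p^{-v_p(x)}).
|44/87|_3 = 3

Step 1 — compute v_3(x) by factoring powers of 3 out of the numerator and denominator: v_3(44/87) = -1. Step 2 — apply |x|_p = p^{-v_p(x)} = 3^{1} = 3.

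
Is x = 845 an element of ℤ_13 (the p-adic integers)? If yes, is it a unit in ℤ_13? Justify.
x ∈ ℤ_13 but not a unit; v_13(x) = 2 > 0

ℤ_13 = {x ∈ ℚ_13 : v_13(x) ≥ 0} and ℤ_13^× = {x ∈ ℤ_13 : v_13(x) = 0}. Here v_13(845) = v_13(num) − v_13(den) = 2; compare against these criteria.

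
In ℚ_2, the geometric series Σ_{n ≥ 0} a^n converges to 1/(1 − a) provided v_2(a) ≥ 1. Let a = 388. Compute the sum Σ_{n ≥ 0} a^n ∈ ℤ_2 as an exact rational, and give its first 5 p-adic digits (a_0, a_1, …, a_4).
Σ a^n = 1/(1 − a) = -1/387;  first 5 digits = (1, 0, 1, 0, 1)

v_2(a) = 2 ≥ 1, so the series converges in ℤ_2 to 1/(1 − a) = 1/(1 − 388) = -1/387. Expand this rational in ℤ_2: compute digits iteratively via d_i = x_i mod 2, x_{i+1} = (x_i − d_i)/2. The first 5 digits are (1, 0, 1, 0, 1).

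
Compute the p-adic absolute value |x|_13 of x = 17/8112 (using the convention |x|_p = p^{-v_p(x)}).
|17/8112|_13 = 169

Step 1 — compute v_13(x) by factoring powers of 13 out of the numerator and denominator: v_13(17/8112) = -2. Step 2 — apply |x|_p = p^{-v_p(x)} = 13^{2} = 169.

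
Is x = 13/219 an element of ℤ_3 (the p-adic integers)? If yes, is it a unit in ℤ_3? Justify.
x ∉ ℤ_3 (v_3(x) = -1 < 0)

ℤ_3 = {x ∈ ℚ_3 : v_3(x) ≥ 0} and ℤ_3^× = {x ∈ ℤ_3 : v_3(x) = 0}. Here v_3(13/219) = v_3(num) − v_3(den) = -1; compare against these criteria.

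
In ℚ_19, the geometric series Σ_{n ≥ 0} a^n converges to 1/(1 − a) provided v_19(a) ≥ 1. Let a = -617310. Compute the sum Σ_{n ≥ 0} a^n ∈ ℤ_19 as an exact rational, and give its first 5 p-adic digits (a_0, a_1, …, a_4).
Σ a^n = 1/(1 − a) = 1/617311;  first 5 digits = (1, 0, 0, 5, 14)

v_19(a) = 3 ≥ 1, so the series converges in ℤ_19 to 1/(1 − a) = 1/(1 − (-617310)) = 1/617311. Expand this rational in ℤ_19: compute digits iteratively via d_i = x_i mod 19, x_{i+1} = (x_i − d_i)/19. The first 5 digits are (1, 0, 0, 5, 14).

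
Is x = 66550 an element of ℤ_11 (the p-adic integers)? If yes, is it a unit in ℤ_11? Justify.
x ∈ ℤ_11 but not a unit; v_11(x) = 3 > 0

ℤ_11 = {x ∈ ℚ_11 : v_11(x) ≥ 0} and ℤ_11^× = {x ∈ ℤ_11 : v_11(x) = 0}. Here v_11(66550) = v_11(num) − v_11(den) = 3; compare against these criteria.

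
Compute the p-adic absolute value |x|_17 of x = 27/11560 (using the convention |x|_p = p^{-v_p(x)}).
|27/11560|_17 = 289

Step 1 — compute v_17(x) by factoring powers of 17 out of the numerator and denominator: v_17(27/11560) = -2. Step 2 — apply |x|_p = p^{-v_p(x)} = 17^{2} = 289.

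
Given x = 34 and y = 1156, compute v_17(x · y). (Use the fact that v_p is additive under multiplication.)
v_17(39304) = 3

v_p(x) = 1 (factor: 34 = 17^1 · 2); v_p(y) = 2 (factor: 1156 = 17^2 · 4). Additivity: v_p(xy) = v_p(x) + v_p(y) = 1 + 2 = 3. (Direct check: xy = 39304 = 17^3 · (8).)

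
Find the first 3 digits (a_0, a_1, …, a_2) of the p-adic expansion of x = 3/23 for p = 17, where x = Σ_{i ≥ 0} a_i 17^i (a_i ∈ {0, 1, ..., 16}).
(a_0, …, a_2) = (9, 15, 5)

v_17(3/23) = 0 (numerator and denominator both coprime to 17), so x ∈ ℤ_17^×. Compute digits iteratively via a_i = x_i mod 17, x_{i+1} = (x_i − a_i)/17, with x_0 = x:
  x_0 = 3/23;  a_0 = 9;  x_1 = (x_0 − 9)/17 = -12/23
  x_1 = -12/23;  a_1 = 15;  x_2 = (x_1 − 15)/17 = -21/23
  x_2 = -21/23;  a_2 = 5;  x_3 = (x_2 − 5)/17 = -8/23
Digits: (9, 15, 5).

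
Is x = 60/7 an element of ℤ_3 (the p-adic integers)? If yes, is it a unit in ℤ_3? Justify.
x ∈ ℤ_3 but not a unit; v_3(x) = 1 > 0

ℤ_3 = {x ∈ ℚ_3 : v_3(x) ≥ 0} and ℤ_3^× = {x ∈ ℤ_3 : v_3(x) = 0}. Here v_3(60/7) = v_3(num) − v_3(den) = 1; compare against these criteria.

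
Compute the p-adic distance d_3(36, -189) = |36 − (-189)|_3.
d_3(36, -189) = 1/9

Step 1 — x − y = 36 − (-189) = 225. Step 2 — v_3(225) = 2 (factor: 225 = (3^2 · 25); the sign does not affect v_p). Step 3 — |x − y|_3 = 3^{-2} = 1/9.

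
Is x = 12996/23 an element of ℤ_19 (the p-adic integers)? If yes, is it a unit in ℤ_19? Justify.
x ∈ ℤ_19 but not a unit; v_19(x) = 2 > 0

ℤ_19 = {x ∈ ℚ_19 : v_19(x) ≥ 0} and ℤ_19^× = {x ∈ ℤ_19 : v_19(x) = 0}. Here v_19(12996/23) = v_19(num) − v_19(den) = 2; compare against these criteria.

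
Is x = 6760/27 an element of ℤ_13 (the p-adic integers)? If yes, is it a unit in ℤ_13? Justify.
x ∈ ℤ_13 but not a unit; v_13(x) = 2 > 0

ℤ_13 = {x ∈ ℚ_13 : v_13(x) ≥ 0} and ℤ_13^× = {x ∈ ℤ_13 : v_13(x) = 0}. Here v_13(6760/27) = v_13(num) − v_13(den) = 2; compare against these criteria.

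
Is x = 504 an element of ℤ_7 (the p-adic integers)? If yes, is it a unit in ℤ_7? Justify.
x ∈ ℤ_7 but not a unit; v_7(x) = 1 > 0

ℤ_7 = {x ∈ ℚ_7 : v_7(x) ≥ 0} and ℤ_7^× = {x ∈ ℤ_7 : v_7(x) = 0}. Here v_7(504) = v_7(num) − v_7(den) = 1; compare against these criteria.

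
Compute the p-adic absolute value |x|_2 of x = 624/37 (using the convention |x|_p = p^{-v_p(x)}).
|624/37|_2 = 1/16

Step 1 — compute v_2(x) by factoring powers of 2 out of the numerator and denominator: v_2(624/37) = 4. Step 2 — apply |x|_p = p^{-v_p(x)} = 2^{-4} = 1/16.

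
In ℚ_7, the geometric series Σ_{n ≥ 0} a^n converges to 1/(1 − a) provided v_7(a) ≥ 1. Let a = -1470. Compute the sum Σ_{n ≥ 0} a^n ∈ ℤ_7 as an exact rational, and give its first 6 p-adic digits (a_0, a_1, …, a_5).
Σ a^n = 1/(1 − a) = 1/1471;  first 6 digits = (1, 0, 5, 2, 3, 2)

v_7(a) = 2 ≥ 1, so the series converges in ℤ_7 to 1/(1 − a) = 1/(1 − (-1470)) = 1/1471. Expand this rational in ℤ_7: compute digits iteratively via d_i = x_i mod 7, x_{i+1} = (x_i − d_i)/7. The first 6 digits are (1, 0, 5, 2, 3, 2).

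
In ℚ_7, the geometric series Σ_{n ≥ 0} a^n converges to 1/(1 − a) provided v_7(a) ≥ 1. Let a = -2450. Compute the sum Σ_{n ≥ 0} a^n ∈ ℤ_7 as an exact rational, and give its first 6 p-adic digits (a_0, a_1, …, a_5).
Σ a^n = 1/(1 − a) = 1/2451;  first 6 digits = (1, 0, 6, 6, 6, 6)

v_7(a) = 2 ≥ 1, so the series converges in ℤ_7 to 1/(1 − a) = 1/(1 − (-2450)) = 1/2451. Expand this rational in ℤ_7: compute digits iteratively via d_i = x_i mod 7, x_{i+1} = (x_i − d_i)/7. The first 6 digits are (1, 0, 6, 6, 6, 6).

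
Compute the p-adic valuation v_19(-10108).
v_19(-10108) = 2

v_19(n) is the largest exponent k such that 19^k divides n. Factor out: -10108 = -19^2 · 28. (Sign doesn't affect v_p.) So v_19(-10108) = 2.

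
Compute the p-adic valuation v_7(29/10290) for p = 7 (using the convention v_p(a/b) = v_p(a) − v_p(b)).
v_7(29/10290) = -3

Factor powers of 7 from the numerator and denominator of the reduced fraction: 29 = 7^0 · 29 and 10290 = 7^3 · 30. Apply v_p(a/b) = v_p(a) − v_p(b): v_7(29/10290) = 0 − 3 = -3.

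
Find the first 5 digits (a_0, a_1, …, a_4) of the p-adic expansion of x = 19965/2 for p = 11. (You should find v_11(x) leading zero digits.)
(a_0, …, a_4) = (0, 0, 0, 2, 6)

v_11(19965/2) = 3, so a_0 = ... = a_2 = 0. Factor out: x = 11^3 · u with u = 15/2 a unit in ℤ_11. Expand u iteratively via a_{v+i} = u_i mod 11, u_{i+1} = (u_i − a_{v+i})/11:
  u_0 = 15/2;  a_3 = 2;  u_1 = (u_0 − 2)/11 = 1/2
  u_1 = 1/2;  a_4 = 6;  u_2 = (u_1 − 6)/11 = -1/2
Digits: (0, 0, 0, 2, 6).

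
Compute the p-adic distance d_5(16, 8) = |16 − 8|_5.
d_5(16, 8) = 1

Step 1 — x − y = 16 − 8 = 8. Step 2 — v_5(8) = 0 (factor: 8 = (5^0 · 8); the sign does not affect v_p). Step 3 — |x − y|_5 = 5^{0} = 1.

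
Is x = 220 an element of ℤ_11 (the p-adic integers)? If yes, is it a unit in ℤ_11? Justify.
x ∈ ℤ_11 but not a unit; v_11(x) = 1 > 0

ℤ_11 = {x ∈ ℚ_11 : v_11(x) ≥ 0} and ℤ_11^× = {x ∈ ℤ_11 : v_11(x) = 0}. Here v_11(220) = v_11(num) − v_11(den) = 1; compare against these criteria.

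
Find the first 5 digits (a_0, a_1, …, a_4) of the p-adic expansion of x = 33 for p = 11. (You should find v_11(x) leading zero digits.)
(a_0, …, a_4) = (0, 3, 0, 0, 0)

v_11(33) = 1, so a_0 = ... = a_0 = 0. Factor out: x = 11^1 · u with u = 3 a unit in ℤ_11. Expand u iteratively via a_{v+i} = u_i mod 11, u_{i+1} = (u_i − a_{v+i})/11:
  u_0 = 3;  a_1 = 3;  u_1 = (u_0 − 3)/11 = 0
  u_1 = 0;  a_2 = 0;  u_2 = (u_1 − 0)/11 = 0
  u_2 = 0;  a_3 = 0;  u_3 = (u_2 − 0)/11 = 0
  u_3 = 0;  a_4 = 0;  u_4 = (u_3 − 0)/11 = 0
Digits: (0, 3, 0, 0, 0).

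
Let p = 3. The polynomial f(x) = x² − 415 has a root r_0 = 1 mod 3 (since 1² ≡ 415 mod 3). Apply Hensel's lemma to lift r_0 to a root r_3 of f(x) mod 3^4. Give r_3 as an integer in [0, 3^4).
r_3 = 46 (mod 81)

Hensel's recurrence: r_{i+1} = r_i − f(r_i)·(f′(r_i))^{-1} mod 3^{i+2}, with f′(x) = 2x. Iterate:
  r_0 = 1 (mod 3)
  r_1 = 1 (mod 9)
  r_2 = 19 (mod 27)
  r_3 = 46 (mod 81)
Final: r_3 = 46, and one checks f(r_3) ≡ 0 mod 3^4.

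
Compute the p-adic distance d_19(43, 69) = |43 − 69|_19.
d_19(43, 69) = 1

Step 1 — x − y = 43 − 69 = -26. Step 2 — v_19(-26) = 0 (factor: -26 = −(19^0 · 26); the sign does not affect v_p). Step 3 — |x − y|_19 = 19^{0} = 1.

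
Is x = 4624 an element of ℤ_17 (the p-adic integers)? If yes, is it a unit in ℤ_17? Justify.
x ∈ ℤ_17 but not a unit; v_17(x) = 2 > 0

ℤ_17 = {x ∈ ℚ_17 : v_17(x) ≥ 0} and ℤ_17^× = {x ∈ ℤ_17 : v_17(x) = 0}. Here v_17(4624) = v_17(num) − v_17(den) = 2; compare against these criteria.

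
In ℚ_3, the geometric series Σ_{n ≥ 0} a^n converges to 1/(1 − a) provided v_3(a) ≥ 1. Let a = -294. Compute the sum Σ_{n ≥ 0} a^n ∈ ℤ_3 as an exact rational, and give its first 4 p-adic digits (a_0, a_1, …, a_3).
Σ a^n = 1/(1 − a) = 1/295;  first 4 digits = (1, 1, 1, 2)

v_3(a) = 1 ≥ 1, so the series converges in ℤ_3 to 1/(1 − a) = 1/(1 − (-294)) = 1/295. Expand this rational in ℤ_3: compute digits iteratively via d_i = x_i mod 3, x_{i+1} = (x_i − d_i)/3. The first 4 digits are (1, 1, 1, 2).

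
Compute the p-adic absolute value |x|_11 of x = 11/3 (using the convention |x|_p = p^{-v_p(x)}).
|11/3|_11 = 1/11

Step 1 — compute v_11(x) by factoring powers of 11 out of the numerator and denominator: v_11(11/3) = 1. Step 2 — apply |x|_p = p^{-v_p(x)} = 11^{-1} = 1/11.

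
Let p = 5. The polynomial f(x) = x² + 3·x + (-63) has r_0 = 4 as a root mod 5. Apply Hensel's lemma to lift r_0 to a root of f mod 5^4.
r_3 = 89 (mod 625)

Hensel: r_{i+1} = r_i − f(r_i)·(f′(r_i))^{-1} mod 5^{i+2}, f′(x) = 2x + 3. Iterate:
  r_0 = 4 (mod 5)
  r_1 = 14 (mod 25)
  r_2 = 89 (mod 125)
  r_3 = 89 (mod 625)
Final: r = 89 satisfies f(r) ≡ 0 mod 5^4.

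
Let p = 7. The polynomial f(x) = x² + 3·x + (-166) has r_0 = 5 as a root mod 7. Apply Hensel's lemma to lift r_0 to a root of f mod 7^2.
r_1 = 26 (mod 49)

Hensel: r_{i+1} = r_i − f(r_i)·(f′(r_i))^{-1} mod 7^{i+2}, f′(x) = 2x + 3. Iterate:
  r_0 = 5 (mod 7)
  r_1 = 26 (mod 49)
Final: r = 26 satisfies f(r) ≡ 0 mod 7^2.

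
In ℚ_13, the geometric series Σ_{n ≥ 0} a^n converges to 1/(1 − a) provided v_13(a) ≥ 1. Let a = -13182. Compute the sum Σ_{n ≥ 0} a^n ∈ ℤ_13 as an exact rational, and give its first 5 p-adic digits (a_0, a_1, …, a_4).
Σ a^n = 1/(1 − a) = 1/13183;  first 5 digits = (1, 0, 0, 7, 12)

v_13(a) = 3 ≥ 1, so the series converges in ℤ_13 to 1/(1 − a) = 1/(1 − (-13182)) = 1/13183. Expand this rational in ℤ_13: compute digits iteratively via d_i = x_i mod 13, x_{i+1} = (x_i − d_i)/13. The first 5 digits are (1, 0, 0, 7, 12).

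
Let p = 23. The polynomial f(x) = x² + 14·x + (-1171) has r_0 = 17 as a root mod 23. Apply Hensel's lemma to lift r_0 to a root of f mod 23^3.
r_2 = 1926 (mod 12167)

Hensel: r_{i+1} = r_i − f(r_i)·(f′(r_i))^{-1} mod 23^{i+2}, f′(x) = 2x + 14. Iterate:
  r_0 = 17 (mod 23)
  r_1 = 339 (mod 529)
  r_2 = 1926 (mod 12167)
Final: r = 1926 satisfies f(r) ≡ 0 mod 23^3.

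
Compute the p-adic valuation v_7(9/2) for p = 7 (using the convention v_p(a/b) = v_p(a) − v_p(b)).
v_7(9/2) = 0

Factor powers of 7 from the numerator and denominator of the reduced fraction: 9 = 7^0 · 9 and 2 = 7^0 · 2. Apply v_p(a/b) = v_p(a) − v_p(b): v_7(9/2) = 0 − 0 = 0.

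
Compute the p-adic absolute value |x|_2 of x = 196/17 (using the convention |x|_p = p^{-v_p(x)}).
|196/17|_2 = 1/4

Step 1 — compute v_2(x) by factoring powers of 2 out of the numerator and denominator: v_2(196/17) = 2. Step 2 — apply |x|_p = p^{-v_p(x)} = 2^{-2} = 1/4.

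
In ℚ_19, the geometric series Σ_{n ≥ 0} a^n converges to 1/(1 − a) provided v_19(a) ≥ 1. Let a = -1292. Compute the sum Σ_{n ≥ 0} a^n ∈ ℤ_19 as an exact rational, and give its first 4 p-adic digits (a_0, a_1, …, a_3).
Σ a^n = 1/(1 − a) = 1/1293;  first 4 digits = (1, 8, 3, 14)

v_19(a) = 1 ≥ 1, so the series converges in ℤ_19 to 1/(1 − a) = 1/(1 − (-1292)) = 1/1293. Expand this rational in ℤ_19: compute digits iteratively via d_i = x_i mod 19, x_{i+1} = (x_i − d_i)/19. The first 4 digits are (1, 8, 3, 14).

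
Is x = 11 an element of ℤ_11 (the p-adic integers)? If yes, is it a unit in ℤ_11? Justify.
x ∈ ℤ_11 but not a unit; v_11(x) = 1 > 0

ℤ_11 = {x ∈ ℚ_11 : v_11(x) ≥ 0} and ℤ_11^× = {x ∈ ℤ_11 : v_11(x) = 0}. Here v_11(11) = v_11(num) − v_11(den) = 1; compare against these criteria.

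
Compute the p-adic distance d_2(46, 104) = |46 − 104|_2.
d_2(46, 104) = 1/2

Step 1 — x − y = 46 − 104 = -58. Step 2 — v_2(-58) = 1 (factor: -58 = −(2^1 · 29); the sign does not affect v_p). Step 3 — |x − y|_2 = 2^{-1} = 1/2.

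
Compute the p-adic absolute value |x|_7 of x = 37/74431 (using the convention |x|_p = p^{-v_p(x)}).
|37/74431|_7 = 2401

Step 1 — compute v_7(x) by factoring powers of 7 out of the numerator and denominator: v_7(37/74431) = -4. Step 2 — apply |x|_p = p^{-v_p(x)} = 7^{4} = 2401.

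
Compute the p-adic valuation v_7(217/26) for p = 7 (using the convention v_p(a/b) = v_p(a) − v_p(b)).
v_7(217/26) = 1

Factor powers of 7 from the numerator and denominator of the reduced fraction: 217 = 7^1 · 31 and 26 = 7^0 · 26. Apply v_p(a/b) = v_p(a) − v_p(b): v_7(217/26) = 1 − 0 = 1.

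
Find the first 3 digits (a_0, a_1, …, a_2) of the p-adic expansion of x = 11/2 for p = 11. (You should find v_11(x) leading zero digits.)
(a_0, …, a_2) = (0, 6, 5)

v_11(11/2) = 1, so a_0 = ... = a_0 = 0. Factor out: x = 11^1 · u with u = 1/2 a unit in ℤ_11. Expand u iteratively via a_{v+i} = u_i mod 11, u_{i+1} = (u_i − a_{v+i})/11:
  u_0 = 1/2;  a_1 = 6;  u_1 = (u_0 − 6)/11 = -1/2
  u_1 = -1/2;  a_2 = 5;  u_2 = (u_1 − 5)/11 = -1/2
Digits: (0, 6, 5).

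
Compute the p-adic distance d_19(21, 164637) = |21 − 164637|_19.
d_19(21, 164637) = 1/6859

Step 1 — x − y = 21 − 164637 = -164616. Step 2 — v_19(-164616) = 3 (factor: -164616 = −(19^3 · 24); the sign does not affect v_p). Step 3 — |x − y|_19 = 19^{-3} = 1/6859.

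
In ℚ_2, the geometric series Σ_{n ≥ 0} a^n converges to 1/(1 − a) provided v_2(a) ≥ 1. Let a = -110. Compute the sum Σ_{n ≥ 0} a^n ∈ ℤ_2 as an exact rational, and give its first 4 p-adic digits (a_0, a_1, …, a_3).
Σ a^n = 1/(1 − a) = 1/111;  first 4 digits = (1, 1, 1, 1)

v_2(a) = 1 ≥ 1, so the series converges in ℤ_2 to 1/(1 − a) = 1/(1 − (-110)) = 1/111. Expand this rational in ℤ_2: compute digits iteratively via d_i = x_i mod 2, x_{i+1} = (x_i − d_i)/2. The first 4 digits are (1, 1, 1, 1).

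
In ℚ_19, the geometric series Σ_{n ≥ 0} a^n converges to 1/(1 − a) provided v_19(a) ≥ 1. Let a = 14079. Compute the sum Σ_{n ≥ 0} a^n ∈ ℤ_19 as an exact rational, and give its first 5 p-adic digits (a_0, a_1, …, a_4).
Σ a^n = 1/(1 − a) = -1/14078;  first 5 digits = (1, 0, 1, 2, 1)

v_19(a) = 2 ≥ 1, so the series converges in ℤ_19 to 1/(1 − a) = 1/(1 − 14079) = -1/14078. Expand this rational in ℤ_19: compute digits iteratively via d_i = x_i mod 19, x_{i+1} = (x_i − d_i)/19. The first 5 digits are (1, 0, 1, 2, 1).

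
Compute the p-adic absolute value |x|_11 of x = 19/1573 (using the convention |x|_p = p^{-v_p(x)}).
|19/1573|_11 = 121

Step 1 — compute v_11(x) by factoring powers of 11 out of the numerator and denominator: v_11(19/1573) = -2. Step 2 — apply |x|_p = p^{-v_p(x)} = 11^{2} = 121.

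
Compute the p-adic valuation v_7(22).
v_7(22) = 0

v_7(n) is the largest exponent k such that 7^k divides n. Factor out: 22 = 7^0 · 22. (Sign doesn't affect v_p.) So v_7(22) = 0.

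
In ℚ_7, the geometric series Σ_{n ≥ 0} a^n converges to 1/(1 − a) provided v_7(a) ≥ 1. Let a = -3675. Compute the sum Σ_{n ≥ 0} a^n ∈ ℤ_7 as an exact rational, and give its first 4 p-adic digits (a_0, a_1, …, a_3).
Σ a^n = 1/(1 − a) = 1/3676;  first 4 digits = (1, 0, 2, 3)

v_7(a) = 2 ≥ 1, so the series converges in ℤ_7 to 1/(1 − a) = 1/(1 − (-3675)) = 1/3676. Expand this rational in ℤ_7: compute digits iteratively via d_i = x_i mod 7, x_{i+1} = (x_i − d_i)/7. The first 4 digits are (1, 0, 2, 3).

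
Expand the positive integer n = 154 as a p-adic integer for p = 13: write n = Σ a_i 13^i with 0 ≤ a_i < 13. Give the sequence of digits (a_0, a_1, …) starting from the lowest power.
(a_0, a_1, …) = (11, 11)

Repeated division by 13 gives the digits low-to-high: 154 = 11 + 11·13^1. Digit sequence: (11, 11).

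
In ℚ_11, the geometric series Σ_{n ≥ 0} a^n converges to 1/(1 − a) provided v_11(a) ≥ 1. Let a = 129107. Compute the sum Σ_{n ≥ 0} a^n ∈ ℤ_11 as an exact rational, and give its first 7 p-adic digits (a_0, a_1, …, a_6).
Σ a^n = 1/(1 − a) = -1/129106;  first 7 digits = (1, 0, 0, 9, 8, 0, 4)

v_11(a) = 3 ≥ 1, so the series converges in ℤ_11 to 1/(1 − a) = 1/(1 − 129107) = -1/129106. Expand this rational in ℤ_11: compute digits iteratively via d_i = x_i mod 11, x_{i+1} = (x_i − d_i)/11. The first 7 digits are (1, 0, 0, 9, 8, 0, 4).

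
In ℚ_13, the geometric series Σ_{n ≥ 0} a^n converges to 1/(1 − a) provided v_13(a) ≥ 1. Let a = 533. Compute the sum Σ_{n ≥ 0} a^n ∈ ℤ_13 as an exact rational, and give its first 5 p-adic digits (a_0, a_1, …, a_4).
Σ a^n = 1/(1 − a) = -1/532;  first 5 digits = (1, 2, 7, 7, 10)

v_13(a) = 1 ≥ 1, so the series converges in ℤ_13 to 1/(1 − a) = 1/(1 − 533) = -1/532. Expand this rational in ℤ_13: compute digits iteratively via d_i = x_i mod 13, x_{i+1} = (x_i − d_i)/13. The first 5 digits are (1, 2, 7, 7, 10).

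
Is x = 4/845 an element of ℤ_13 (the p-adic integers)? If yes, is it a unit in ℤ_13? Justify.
x ∉ ℤ_13 (v_13(x) = -2 < 0)

ℤ_13 = {x ∈ ℚ_13 : v_13(x) ≥ 0} and ℤ_13^× = {x ∈ ℤ_13 : v_13(x) = 0}. Here v_13(4/845) = v_13(num) − v_13(den) = -2; compare against these criteria.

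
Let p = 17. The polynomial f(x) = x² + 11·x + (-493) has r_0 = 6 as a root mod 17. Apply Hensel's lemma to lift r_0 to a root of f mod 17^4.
r_3 = 63025 (mod 83521)

Hensel: r_{i+1} = r_i − f(r_i)·(f′(r_i))^{-1} mod 17^{i+2}, f′(x) = 2x + 11. Iterate:
  r_0 = 6 (mod 17)
  r_1 = 23 (mod 289)
  r_2 = 4069 (mod 4913)
  r_3 = 63025 (mod 83521)
Final: r = 63025 satisfies f(r) ≡ 0 mod 17^4.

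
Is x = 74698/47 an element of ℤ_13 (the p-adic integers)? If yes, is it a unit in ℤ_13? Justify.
x ∈ ℤ_13 but not a unit; v_13(x) = 3 > 0

ℤ_13 = {x ∈ ℚ_13 : v_13(x) ≥ 0} and ℤ_13^× = {x ∈ ℤ_13 : v_13(x) = 0}. Here v_13(74698/47) = v_13(num) − v_13(den) = 3; compare against these criteria.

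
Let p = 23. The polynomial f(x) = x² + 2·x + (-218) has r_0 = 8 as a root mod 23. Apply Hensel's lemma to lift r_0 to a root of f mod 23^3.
r_2 = 7598 (mod 12167)

Hensel: r_{i+1} = r_i − f(r_i)·(f′(r_i))^{-1} mod 23^{i+2}, f′(x) = 2x + 2. Iterate:
  r_0 = 8 (mod 23)
  r_1 = 192 (mod 529)
  r_2 = 7598 (mod 12167)
Final: r = 7598 satisfies f(r) ≡ 0 mod 23^3.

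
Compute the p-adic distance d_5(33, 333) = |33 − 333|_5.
d_5(33, 333) = 1/25

Step 1 — x − y = 33 − 333 = -300. Step 2 — v_5(-300) = 2 (factor: -300 = −(5^2 · 12); the sign does not affect v_p). Step 3 — |x − y|_5 = 5^{-2} = 1/25.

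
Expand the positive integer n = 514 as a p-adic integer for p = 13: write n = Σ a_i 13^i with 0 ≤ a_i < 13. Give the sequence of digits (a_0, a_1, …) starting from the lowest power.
(a_0, a_1, …) = (7, 0, 3)

Repeated division by 13 gives the digits low-to-high: 514 = 7 + 3·13^2. Digit sequence: (7, 0, 3).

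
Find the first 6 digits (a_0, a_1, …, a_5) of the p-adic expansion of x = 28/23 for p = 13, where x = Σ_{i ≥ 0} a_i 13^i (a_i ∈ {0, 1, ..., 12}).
(a_0, …, a_5) = (8, 4, 7, 0, 9, 1)

v_13(28/23) = 0 (numerator and denominator both coprime to 13), so x ∈ ℤ_13^×. Compute digits iteratively via a_i = x_i mod 13, x_{i+1} = (x_i − a_i)/13, with x_0 = x:
  x_0 = 28/23;  a_0 = 8;  x_1 = (x_0 − 8)/13 = -12/23
  x_1 = -12/23;  a_1 = 4;  x_2 = (x_1 − 4)/13 = -8/23
  x_2 = -8/23;  a_2 = 7;  x_3 = (x_2 − 7)/13 = -13/23
  x_3 = -13/23;  a_3 = 0;  x_4 = (x_3 − 0)/13 = -1/23
  x_4 = -1/23;  a_4 = 9;  x_5 = (x_4 − 9)/13 = -16/23
  x_5 = -16/23;  a_5 = 1;  x_6 = (x_5 − 1)/13 = -3/23
Digits: (8, 4, 7, 0, 9, 1).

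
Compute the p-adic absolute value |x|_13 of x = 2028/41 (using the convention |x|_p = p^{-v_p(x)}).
|2028/41|_13 = 1/169

Step 1 — compute v_13(x) by factoring powers of 13 out of the numerator and denominator: v_13(2028/41) = 2. Step 2 — apply |x|_p = p^{-v_p(x)} = 13^{-2} = 1/169.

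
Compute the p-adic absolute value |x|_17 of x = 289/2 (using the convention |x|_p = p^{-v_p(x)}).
|289/2|_17 = 1/289

Step 1 — compute v_17(x) by factoring powers of 17 out of the numerator and denominator: v_17(289/2) = 2. Step 2 — apply |x|_p = p^{-v_p(x)} = 17^{-2} = 1/289.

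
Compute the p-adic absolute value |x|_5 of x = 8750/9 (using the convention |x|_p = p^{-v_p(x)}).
|8750/9|_5 = 1/625

Step 1 — compute v_5(x) by factoring powers of 5 out of the numerator and denominator: v_5(8750/9) = 4. Step 2 — apply |x|_p = p^{-v_p(x)} = 5^{-4} = 1/625.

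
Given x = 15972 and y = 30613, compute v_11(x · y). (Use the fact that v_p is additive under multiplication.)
v_11(488950836) = 6

v_p(x) = 3 (factor: 15972 = 11^3 · 12); v_p(y) = 3 (factor: 30613 = 11^3 · 23). Additivity: v_p(xy) = v_p(x) + v_p(y) = 3 + 3 = 6. (Direct check: xy = 488950836 = 11^6 · (276).)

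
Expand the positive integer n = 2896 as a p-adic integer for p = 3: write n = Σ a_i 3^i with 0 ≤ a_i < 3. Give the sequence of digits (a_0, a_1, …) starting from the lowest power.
(a_0, a_1, …) = (1, 2, 0, 2, 2, 2, 0, 1)

Repeated division by 3 gives the digits low-to-high: 2896 = 1 + 2·3^1 + 2·3^3 + 2·3^4 + 2·3^5 + 1·3^7. Digit sequence: (1, 2, 0, 2, 2, 2, 0, 1).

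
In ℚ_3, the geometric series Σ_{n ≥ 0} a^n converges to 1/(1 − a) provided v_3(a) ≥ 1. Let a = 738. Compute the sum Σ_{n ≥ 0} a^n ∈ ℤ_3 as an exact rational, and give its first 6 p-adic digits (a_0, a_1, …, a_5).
Σ a^n = 1/(1 − a) = -1/737;  first 6 digits = (1, 0, 1, 0, 1, 0)

v_3(a) = 2 ≥ 1, so the series converges in ℤ_3 to 1/(1 − a) = 1/(1 − 738) = -1/737. Expand this rational in ℤ_3: compute digits iteratively via d_i = x_i mod 3, x_{i+1} = (x_i − d_i)/3. The first 6 digits are (1, 0, 1, 0, 1, 0).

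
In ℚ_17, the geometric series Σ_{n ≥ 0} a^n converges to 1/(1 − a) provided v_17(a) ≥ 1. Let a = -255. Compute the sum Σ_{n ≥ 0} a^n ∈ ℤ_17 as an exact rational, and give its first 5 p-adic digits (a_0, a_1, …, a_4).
Σ a^n = 1/(1 − a) = 1/256;  first 5 digits = (1, 2, 3, 4, 5)

v_17(a) = 1 ≥ 1, so the series converges in ℤ_17 to 1/(1 − a) = 1/(1 − (-255)) = 1/256. Expand this rational in ℤ_17: compute digits iteratively via d_i = x_i mod 17, x_{i+1} = (x_i − d_i)/17. The first 5 digits are (1, 2, 3, 4, 5).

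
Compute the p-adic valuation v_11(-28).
v_11(-28) = 0

v_11(n) is the largest exponent k such that 11^k divides n. Factor out: -28 = -11^0 · 28. (Sign doesn't affect v_p.) So v_11(-28) = 0.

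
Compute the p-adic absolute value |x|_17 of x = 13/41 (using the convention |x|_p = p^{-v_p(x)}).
|13/41|_17 = 1

Step 1 — compute v_17(x) by factoring powers of 17 out of the numerator and denominator: v_17(13/41) = 0. Step 2 — apply |x|_p = p^{-v_p(x)} = 17^{0} = 1.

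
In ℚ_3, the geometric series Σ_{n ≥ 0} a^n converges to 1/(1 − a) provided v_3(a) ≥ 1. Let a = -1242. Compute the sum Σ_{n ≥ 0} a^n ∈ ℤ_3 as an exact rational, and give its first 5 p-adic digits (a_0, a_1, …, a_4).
Σ a^n = 1/(1 − a) = 1/1243;  first 5 digits = (1, 0, 0, 2, 2)

v_3(a) = 3 ≥ 1, so the series converges in ℤ_3 to 1/(1 − a) = 1/(1 − (-1242)) = 1/1243. Expand this rational in ℤ_3: compute digits iteratively via d_i = x_i mod 3, x_{i+1} = (x_i − d_i)/3. The first 5 digits are (1, 0, 0, 2, 2).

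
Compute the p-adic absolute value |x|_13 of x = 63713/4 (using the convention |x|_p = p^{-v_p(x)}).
|63713/4|_13 = 1/2197

Step 1 — compute v_13(x) by factoring powers of 13 out of the numerator and denominator: v_13(63713/4) = 3. Step 2 — apply |x|_p = p^{-v_p(x)} = 13^{-3} = 1/2197.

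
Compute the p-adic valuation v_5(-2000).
v_5(-2000) = 3

v_5(n) is the largest exponent k such that 5^k divides n. Factor out: -2000 = -5^3 · 16. (Sign doesn't affect v_p.) So v_5(-2000) = 3.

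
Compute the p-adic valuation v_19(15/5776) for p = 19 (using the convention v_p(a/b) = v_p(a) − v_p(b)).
v_19(15/5776) = -2

Factor powers of 19 from the numerator and denominator of the reduced fraction: 15 = 19^0 · 15 and 5776 = 19^2 · 16. Apply v_p(a/b) = v_p(a) − v_p(b): v_19(15/5776) = 0 − 2 = -2.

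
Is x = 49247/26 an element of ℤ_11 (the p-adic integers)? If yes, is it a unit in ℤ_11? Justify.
x ∈ ℤ_11 but not a unit; v_11(x) = 3 > 0

ℤ_11 = {x ∈ ℚ_11 : v_11(x) ≥ 0} and ℤ_11^× = {x ∈ ℤ_11 : v_11(x) = 0}. Here v_11(49247/26) = v_11(num) − v_11(den) = 3; compare against these criteria.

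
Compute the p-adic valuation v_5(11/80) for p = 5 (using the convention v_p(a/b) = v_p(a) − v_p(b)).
v_5(11/80) = -1

Factor powers of 5 from the numerator and denominator of the reduced fraction: 11 = 5^0 · 11 and 80 = 5^1 · 16. Apply v_p(a/b) = v_p(a) − v_p(b): v_5(11/80) = 0 − 1 = -1.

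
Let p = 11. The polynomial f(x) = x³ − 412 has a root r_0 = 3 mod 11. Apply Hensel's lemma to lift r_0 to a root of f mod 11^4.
r_3 = 11696 (mod 14641)

Hensel: r_{i+1} = r_i − f(r_i)/f′(r_i) mod 11^{i+2}, where f′(x) = 3x². Iterate:
  r_0 = 3 (mod 11)
  r_1 = 80 (mod 121)
  r_2 = 1048 (mod 1331)
  r_3 = 11696 (mod 14641)
Final: r = 11696 with f(r) ≡ 0 mod 11^4.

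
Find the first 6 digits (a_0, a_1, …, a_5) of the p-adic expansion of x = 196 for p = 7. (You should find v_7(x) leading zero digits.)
(a_0, …, a_5) = (0, 0, 4, 0, 0, 0)

v_7(196) = 2, so a_0 = ... = a_1 = 0. Factor out: x = 7^2 · u with u = 4 a unit in ℤ_7. Expand u iteratively via a_{v+i} = u_i mod 7, u_{i+1} = (u_i − a_{v+i})/7:
  u_0 = 4;  a_2 = 4;  u_1 = (u_0 − 4)/7 = 0
  u_1 = 0;  a_3 = 0;  u_2 = (u_1 − 0)/7 = 0
  u_2 = 0;  a_4 = 0;  u_3 = (u_2 − 0)/7 = 0
  u_3 = 0;  a_5 = 0;  u_4 = (u_3 − 0)/7 = 0
Digits: (0, 0, 4, 0, 0, 0).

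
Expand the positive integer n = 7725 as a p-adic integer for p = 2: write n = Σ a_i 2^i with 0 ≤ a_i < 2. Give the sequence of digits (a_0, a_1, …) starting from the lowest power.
(a_0, a_1, …) = (1, 0, 1, 1, 0, 1, 0, 0, 0, 1, 1, 1, 1)

Repeated division by 2 gives the digits low-to-high: 7725 = 1 + 1·2^2 + 1·2^3 + 1·2^5 + 1·2^9 + 1·2^10 + 1·2^11 + 1·2^12. Digit sequence: (1, 0, 1, 1, 0, 1, 0, 0, 0, 1, 1, 1, 1).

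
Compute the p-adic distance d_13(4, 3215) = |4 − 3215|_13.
d_13(4, 3215) = 1/169

Step 1 — x − y = 4 − 3215 = -3211. Step 2 — v_13(-3211) = 2 (factor: -3211 = −(13^2 · 19); the sign does not affect v_p). Step 3 — |x − y|_13 = 13^{-2} = 1/169.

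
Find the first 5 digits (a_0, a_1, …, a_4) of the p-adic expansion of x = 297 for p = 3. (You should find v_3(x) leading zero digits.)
(a_0, …, a_4) = (0, 0, 0, 2, 0)

v_3(297) = 3, so a_0 = ... = a_2 = 0. Factor out: x = 3^3 · u with u = 11 a unit in ℤ_3. Expand u iteratively via a_{v+i} = u_i mod 3, u_{i+1} = (u_i − a_{v+i})/3:
  u_0 = 11;  a_3 = 2;  u_1 = (u_0 − 2)/3 = 3
  u_1 = 3;  a_4 = 0;  u_2 = (u_1 − 0)/3 = 1
Digits: (0, 0, 0, 2, 0).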